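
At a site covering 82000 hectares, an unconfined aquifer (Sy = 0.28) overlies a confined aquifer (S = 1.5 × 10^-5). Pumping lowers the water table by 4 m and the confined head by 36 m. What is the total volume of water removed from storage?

ΔV ≈ 9.19 × 10^8 m³

A = 82000 hectares = 8.2 × 10^8 m²
Unconfined: ΔV_u = Sy × A × Δh_u = 0.28 × 8.2 × 10^8 × 4 = 9.184 × 10^8 m³
Confined: ΔV_c = S × A × Δh_c = 1.5 × 10^-5 × 8.2 × 10^8 × 36 = 4.428 × 10^5 m³
Total ΔV = 9.184 × 10^8 + 4.428 × 10^5 = 9.188 × 10^8 m³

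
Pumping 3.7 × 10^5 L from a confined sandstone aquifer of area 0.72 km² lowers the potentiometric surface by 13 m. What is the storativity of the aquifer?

S ≈ 4 × 10^-5

A = 0.72 km² = 7.2 × 10^5 m²
ΔV = 3.7 × 10^5 L = 370 m³
S = ΔV / (A × Δh) = 370 m³ / (7.2 × 10^5 m² × 13 m) = 3.953 × 10^-5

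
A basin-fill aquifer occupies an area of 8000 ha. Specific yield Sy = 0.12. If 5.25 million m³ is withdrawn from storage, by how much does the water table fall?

Δh ≈ 0.547 m

A = 8000 ha = 8 × 10^7 m²
ΔV = 5.25 million m³ = 5.25 × 10^6 m³
Δh = ΔV / (Sy × A) = 5.25 × 10^6 m³ / (0.12 × 8 × 10^7 m²) = 0.5469 m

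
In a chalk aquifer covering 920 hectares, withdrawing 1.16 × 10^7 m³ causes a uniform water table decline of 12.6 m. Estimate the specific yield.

A = 920 hectares = 9.2 × 10^6 m²
Sy = ΔV / (A × Δh) = 1.16 × 10^7 m³ / (9.2 × 10^6 m² × 12.6 m) = 0.1001

Sy ≈ 0.1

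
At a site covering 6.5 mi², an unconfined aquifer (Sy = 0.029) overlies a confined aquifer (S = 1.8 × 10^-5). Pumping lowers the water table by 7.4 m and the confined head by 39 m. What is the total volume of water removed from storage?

A = 6.5 mi² = 1.683 × 10^7 m²
Unconfined: ΔV_u = Sy × A × Δh_u = 0.029 × 1.683 × 10^7 × 7.4 = 3.613 × 10^6 m³
Confined: ΔV_c = S × A × Δh_c = 1.8 × 10^-5 × 1.683 × 10^7 × 39 = 11820 m³
Total ΔV = 3.613 × 10^6 + 11820 = 3.625 × 10^6 m³

ΔV ≈ 3.62 × 10^6 m³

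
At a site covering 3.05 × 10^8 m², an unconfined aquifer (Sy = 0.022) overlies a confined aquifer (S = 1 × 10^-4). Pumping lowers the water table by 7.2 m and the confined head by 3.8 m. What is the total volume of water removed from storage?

Unconfined: ΔV_u = Sy × A × Δh_u = 0.022 × 3.05 × 10^8 × 7.2 = 4.831 × 10^7 m³
Confined: ΔV_c = S × A × Δh_c = 1 × 10^-4 × 3.05 × 10^8 × 3.8 = 1.159 × 10^5 m³
Total ΔV = 4.831 × 10^7 + 1.159 × 10^5 = 4.843 × 10^7 m³

ΔV ≈ 4.84 × 10^7 m³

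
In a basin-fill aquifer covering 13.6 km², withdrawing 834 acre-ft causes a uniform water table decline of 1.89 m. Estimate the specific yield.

Sy ≈ 0.04

A = 13.6 km² = 1.36 × 10^7 m²
ΔV = 834 acre-ft = 1.029 × 10^6 m³
Sy = ΔV / (A × Δh) = 1.029 × 10^6 m³ / (1.36 × 10^7 m² × 1.89 m) = 0.04002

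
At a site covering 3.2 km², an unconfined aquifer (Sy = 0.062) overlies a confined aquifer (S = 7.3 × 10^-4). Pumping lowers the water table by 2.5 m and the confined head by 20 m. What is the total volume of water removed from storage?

A = 3.2 km² = 3.2 × 10^6 m²
Unconfined: ΔV_u = Sy × A × Δh_u = 0.062 × 3.2 × 10^6 × 2.5 = 4.96 × 10^5 m³
Confined: ΔV_c = S × A × Δh_c = 7.3 × 10^-4 × 3.2 × 10^6 × 20 = 46720 m³
Total ΔV = 4.96 × 10^5 + 46720 = 5.427 × 10^5 m³

ΔV ≈ 5.43 × 10^5 m³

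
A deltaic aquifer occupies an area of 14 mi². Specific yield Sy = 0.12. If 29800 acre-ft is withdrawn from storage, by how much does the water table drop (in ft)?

Δh ≈ 27.7 ft

A = 14 mi² = 3.626 × 10^7 m²
ΔV = 29800 acre-ft = 3.676 × 10^7 m³
Δh = ΔV / (Sy × A) = 3.676 × 10^7 m³ / (0.12 × 3.626 × 10^7 m²) = 8.448 m
Δh = 8.448 m = 27.72 ft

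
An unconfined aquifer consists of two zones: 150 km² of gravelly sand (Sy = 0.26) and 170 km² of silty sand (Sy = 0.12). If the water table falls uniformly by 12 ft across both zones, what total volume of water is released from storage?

ΔV ≈ 2.17 × 10^8 m³

A₁ = 150 km² = 1.5 × 10^8 m²; A₂ = 170 km² = 1.7 × 10^8 m²
Δh = 12 ft = 3.658 m
ΔV₁ = 0.26 × 1.5 × 10^8 × 3.658 = 1.426 × 10^8 m³
ΔV₂ = 0.12 × 1.7 × 10^8 × 3.658 = 7.462 × 10^7 m³
ΔV = ΔV₁ + ΔV₂ = 2.173 × 10^8 m³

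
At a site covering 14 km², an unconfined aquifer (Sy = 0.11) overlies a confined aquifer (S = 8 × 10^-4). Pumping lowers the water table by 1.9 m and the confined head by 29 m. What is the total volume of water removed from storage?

ΔV ≈ 3.25 × 10^6 m³

A = 14 km² = 1.4 × 10^7 m²
Unconfined: ΔV_u = Sy × A × Δh_u = 0.11 × 1.4 × 10^7 × 1.9 = 2.926 × 10^6 m³
Confined: ΔV_c = S × A × Δh_c = 8 × 10^-4 × 1.4 × 10^7 × 29 = 3.248 × 10^5 m³
Total ΔV = 2.926 × 10^6 + 3.248 × 10^5 = 3.251 × 10^6 m³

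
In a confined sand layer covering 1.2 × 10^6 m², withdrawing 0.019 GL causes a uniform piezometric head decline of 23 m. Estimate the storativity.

ΔV = 0.019 GL = 19000 m³
S = ΔV / (A × Δh) = 19000 m³ / (1.2 × 10^6 m² × 23 m) = 6.884 × 10^-4

S ≈ 6.9 × 10^-4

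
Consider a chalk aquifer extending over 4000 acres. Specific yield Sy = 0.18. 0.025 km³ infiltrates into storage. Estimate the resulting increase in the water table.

Δh ≈ 8.58 m

A = 4000 acres = 1.619 × 10^7 m²
ΔV = 0.025 km³ = 2.5 × 10^7 m³
Δh = ΔV / (Sy × A) = 2.5 × 10^7 m³ / (0.18 × 1.619 × 10^7 m²) = 8.58 m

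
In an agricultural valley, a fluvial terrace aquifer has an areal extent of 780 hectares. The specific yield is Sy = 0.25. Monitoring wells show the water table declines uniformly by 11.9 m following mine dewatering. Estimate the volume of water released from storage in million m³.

A = 780 hectares = 7.8 × 10^6 m²
ΔV = Sy × A × Δh = 0.25 × 7.8 × 10^6 m² × 11.9 m = 2.321 × 10^7 m³
ΔV = 2.321 × 10^7 m³ = 23.2 million m³

ΔV ≈ 23.2 million m³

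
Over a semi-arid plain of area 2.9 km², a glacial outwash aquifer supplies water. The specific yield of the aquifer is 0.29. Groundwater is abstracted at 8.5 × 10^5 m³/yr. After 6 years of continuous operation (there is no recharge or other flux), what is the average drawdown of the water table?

A = 2.9 km² = 2.9 × 10^6 m²
Q = 8.5 × 10^5 m³/yr = 2329 m³/d
t = 6 years = 2190 d
ΔV = Q × t = 2329 m³/d × 2190 d = 5.1 × 10^6 m³
Δh = ΔV / (Sy × A) = 5.1 × 10^6 / (0.29 × 2.9 × 10^6) = 6.064 m

Δh ≈ 6.06 m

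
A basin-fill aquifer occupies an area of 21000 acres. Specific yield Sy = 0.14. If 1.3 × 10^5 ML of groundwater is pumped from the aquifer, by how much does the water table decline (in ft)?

A = 21000 acres = 8.498 × 10^7 m²
ΔV = 1.3 × 10^5 ML = 1.3 × 10^8 m³
Δh = ΔV / (Sy × A) = 1.3 × 10^8 m³ / (0.14 × 8.498 × 10^7 m²) = 10.93 m
Δh = 10.93 m = 35.85 ft

Δh ≈ 35.8 ft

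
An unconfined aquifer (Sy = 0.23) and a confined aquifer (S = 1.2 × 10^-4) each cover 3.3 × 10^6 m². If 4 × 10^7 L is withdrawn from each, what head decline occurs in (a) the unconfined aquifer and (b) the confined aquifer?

ΔV = 4 × 10^7 L = 40000 m³
Unconfined: Δh_u = ΔV/(Sy·A) = 40000/(0.23 × 3.3 × 10^6) = 0.0527 m
Confined: Δh_c = ΔV/(S·A) = 40000/(1.2 × 10^-4 × 3.3 × 10^6) = 101 m

Δh_u ≈ 0.0527 m; Δh_c ≈ 101 m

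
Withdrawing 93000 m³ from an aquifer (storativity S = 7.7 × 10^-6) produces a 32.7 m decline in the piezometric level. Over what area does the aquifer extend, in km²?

A ≈ 369 km²

A = ΔV / (S × Δh) = 93000 / (7.7 × 10^-6 × 32.7) = 3.694 × 10^8 m²
A = 3.694 × 10^8 m² = 369.4 km²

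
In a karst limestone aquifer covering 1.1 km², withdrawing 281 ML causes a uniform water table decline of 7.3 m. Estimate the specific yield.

Sy ≈ 0.035

A = 1.1 km² = 1.1 × 10^6 m²
ΔV = 281 ML = 2.81 × 10^5 m³
Sy = ΔV / (A × Δh) = 2.81 × 10^5 m³ / (1.1 × 10^6 m² × 7.3 m) = 0.03499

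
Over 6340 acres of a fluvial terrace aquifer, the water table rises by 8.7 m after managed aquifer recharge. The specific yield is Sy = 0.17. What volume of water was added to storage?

ΔV ≈ 3.79 × 10^7 m³

A = 6340 acres = 2.566 × 10^7 m²
ΔV = Sy × A × Δh = 0.17 × 2.566 × 10^7 m² × 8.7 m = 3.795 × 10^7 m³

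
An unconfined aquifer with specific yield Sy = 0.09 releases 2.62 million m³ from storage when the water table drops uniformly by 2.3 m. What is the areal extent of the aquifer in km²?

ΔV = 2.62 million m³ = 2.62 × 10^6 m³
A = ΔV / (Sy × Δh) = 2.62 × 10^6 / (0.09 × 2.3) = 1.266 × 10^7 m²
A = 1.266 × 10^7 m² = 12.66 km²

A ≈ 12.7 km²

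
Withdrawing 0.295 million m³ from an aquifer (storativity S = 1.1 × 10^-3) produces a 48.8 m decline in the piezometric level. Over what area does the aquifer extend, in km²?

A ≈ 5.5 km²

ΔV = 0.295 million m³ = 2.95 × 10^5 m³
A = ΔV / (S × Δh) = 2.95 × 10^5 / (0.0011 × 48.8) = 5.496 × 10^6 m²
A = 5.496 × 10^6 m² = 5.496 km²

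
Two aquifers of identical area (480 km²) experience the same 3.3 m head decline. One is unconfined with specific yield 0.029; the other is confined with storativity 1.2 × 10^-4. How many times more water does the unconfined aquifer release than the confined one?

A = 480 km² = 4.8 × 10^8 m²
Unconfined: ΔV_u = Sy × A × Δh = 0.029 × 4.8 × 10^8 × 3.3 = 4.594 × 10^7 m³
Confined: ΔV_c = S × A × Δh = 1.2 × 10^-4 × 4.8 × 10^8 × 3.3 = 1.901 × 10^5 m³
Ratio = ΔV_u / ΔV_c = Sy / S = 0.029 / 1.2 × 10^-4 = 241.7

ΔV_u / ΔV_c ≈ 242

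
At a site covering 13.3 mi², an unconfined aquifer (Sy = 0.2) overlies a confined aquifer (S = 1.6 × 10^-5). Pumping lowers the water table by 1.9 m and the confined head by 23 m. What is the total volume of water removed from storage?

A = 13.3 mi² = 3.445 × 10^7 m²
Unconfined: ΔV_u = Sy × A × Δh_u = 0.2 × 3.445 × 10^7 × 1.9 = 1.309 × 10^7 m³
Confined: ΔV_c = S × A × Δh_c = 1.6 × 10^-5 × 3.445 × 10^7 × 23 = 12680 m³
Total ΔV = 1.309 × 10^7 + 12680 = 1.31 × 10^7 m³

ΔV ≈ 1.31 × 10^7 m³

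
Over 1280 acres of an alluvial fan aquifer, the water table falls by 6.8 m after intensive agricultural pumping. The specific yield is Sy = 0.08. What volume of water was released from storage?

A = 1280 acres = 5.18 × 10^6 m²
ΔV = Sy × A × Δh = 0.08 × 5.18 × 10^6 m² × 6.8 m = 2.818 × 10^6 m³

ΔV ≈ 2.82 × 10^6 m³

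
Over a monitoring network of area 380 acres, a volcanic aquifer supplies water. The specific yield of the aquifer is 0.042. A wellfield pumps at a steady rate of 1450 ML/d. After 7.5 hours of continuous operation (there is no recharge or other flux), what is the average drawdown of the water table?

Δh ≈ 7.02 m

A = 380 acres = 1.538 × 10^6 m²
Q = 1450 ML/d = 1.45 × 10^6 m³/d
t = 7.5 hours = 0.3125 d
ΔV = Q × t = 1.45 × 10^6 m³/d × 0.3125 d = 4.531 × 10^5 m³
Δh = ΔV / (Sy × A) = 4.531 × 10^5 / (0.042 × 1.538 × 10^6) = 7.016 m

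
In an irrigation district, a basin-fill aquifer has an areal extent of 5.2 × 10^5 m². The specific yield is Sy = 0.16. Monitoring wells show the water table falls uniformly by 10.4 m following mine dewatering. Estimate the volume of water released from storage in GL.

ΔV ≈ 0.865 GL

ΔV = Sy × A × Δh = 0.16 × 5.2 × 10^5 m² × 10.4 m = 8.653 × 10^5 m³
ΔV = 8.653 × 10^5 m³ = 0.8653 GL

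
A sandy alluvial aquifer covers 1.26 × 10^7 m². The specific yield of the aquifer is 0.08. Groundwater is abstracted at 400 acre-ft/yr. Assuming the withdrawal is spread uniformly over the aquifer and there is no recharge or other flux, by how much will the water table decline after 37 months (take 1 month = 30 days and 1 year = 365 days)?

Q = 400 acre-ft/yr = 1352 m³/d
t = 37 months = 1110 d
ΔV = Q × t = 1352 m³/d × 1110 d = 1.5 × 10^6 m³
Δh = ΔV / (Sy × A) = 1.5 × 10^6 / (0.08 × 1.26 × 10^7) = 1.489 m

Δh ≈ 1.49 m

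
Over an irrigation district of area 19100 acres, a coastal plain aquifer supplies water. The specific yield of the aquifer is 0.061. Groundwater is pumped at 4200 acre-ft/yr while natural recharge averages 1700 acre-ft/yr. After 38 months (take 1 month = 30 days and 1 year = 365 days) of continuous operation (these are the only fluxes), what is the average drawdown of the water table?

Δh ≈ 2.04 m

A = 19100 acres = 7.729 × 10^7 m²
Net abstraction = 4200 − 1700 = 2500 acre-ft/yr
Q_net = 2500 acre-ft/yr = 8449 m³/d
t = 38 months = 1140 d
ΔV = Q × t = 8449 m³/d × 1140 d = 9.631 × 10^6 m³
Δh = ΔV / (Sy × A) = 9.631 × 10^6 / (0.061 × 7.729 × 10^7) = 2.043 m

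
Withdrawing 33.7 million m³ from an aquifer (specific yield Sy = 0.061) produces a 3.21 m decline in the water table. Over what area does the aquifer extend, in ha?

A ≈ 17200 ha

ΔV = 33.7 million m³ = 3.37 × 10^7 m³
A = ΔV / (Sy × Δh) = 3.37 × 10^7 / (0.061 × 3.21) = 1.721 × 10^8 m²
A = 1.721 × 10^8 m² = 17210 ha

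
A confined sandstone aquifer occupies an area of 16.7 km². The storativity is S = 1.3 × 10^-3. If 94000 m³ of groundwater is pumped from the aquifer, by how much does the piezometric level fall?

Δh ≈ 4.33 m

A = 16.7 km² = 1.67 × 10^7 m²
Δh = ΔV / (S × A) = 94000 m³ / (0.0013 × 1.67 × 10^7 m²) = 4.33 m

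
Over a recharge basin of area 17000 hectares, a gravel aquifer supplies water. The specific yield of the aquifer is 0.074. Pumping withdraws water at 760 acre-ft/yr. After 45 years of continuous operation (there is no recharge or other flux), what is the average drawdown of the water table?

Δh ≈ 3.35 m

A = 17000 hectares = 1.7 × 10^8 m²
Q = 760 acre-ft/yr = 2568 m³/d
t = 45 years = 16420 d
ΔV = Q × t = 2568 m³/d × 16420 d = 4.219 × 10^7 m³
Δh = ΔV / (Sy × A) = 4.219 × 10^7 / (0.074 × 1.7 × 10^8) = 3.353 m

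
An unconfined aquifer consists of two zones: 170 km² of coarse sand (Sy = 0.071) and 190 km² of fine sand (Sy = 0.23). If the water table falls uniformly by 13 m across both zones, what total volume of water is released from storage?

A₁ = 170 km² = 1.7 × 10^8 m²; A₂ = 190 km² = 1.9 × 10^8 m²
ΔV₁ = 0.071 × 1.7 × 10^8 × 13 = 1.569 × 10^8 m³
ΔV₂ = 0.23 × 1.9 × 10^8 × 13 = 5.681 × 10^8 m³
ΔV = ΔV₁ + ΔV₂ = 7.25 × 10^8 m³

ΔV ≈ 7.25 × 10^8 m³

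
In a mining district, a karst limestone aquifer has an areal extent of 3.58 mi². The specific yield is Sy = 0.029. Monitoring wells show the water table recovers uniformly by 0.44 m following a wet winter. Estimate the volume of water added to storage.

ΔV ≈ 1.18 × 10^5 m³

A = 3.58 mi² = 9.272 × 10^6 m²
ΔV = Sy × A × Δh = 0.029 × 9.272 × 10^6 m² × 0.44 m = 1.183 × 10^5 m³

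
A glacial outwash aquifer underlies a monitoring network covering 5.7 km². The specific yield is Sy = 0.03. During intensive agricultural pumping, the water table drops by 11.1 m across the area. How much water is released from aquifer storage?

A = 5.7 km² = 5.7 × 10^6 m²
ΔV = Sy × A × Δh = 0.03 × 5.7 × 10^6 m² × 11.1 m = 1.898 × 10^6 m³

ΔV ≈ 1.9 × 10^6 m³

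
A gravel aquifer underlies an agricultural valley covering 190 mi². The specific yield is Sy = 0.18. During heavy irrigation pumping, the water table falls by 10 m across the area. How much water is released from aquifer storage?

A = 190 mi² = 4.921 × 10^8 m²
ΔV = Sy × A × Δh = 0.18 × 4.921 × 10^8 m² × 10 m = 8.858 × 10^8 m³

ΔV ≈ 8.86 × 10^8 m³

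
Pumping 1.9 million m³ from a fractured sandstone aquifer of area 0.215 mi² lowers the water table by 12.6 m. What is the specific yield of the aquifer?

A = 0.215 mi² = 5.568 × 10^5 m²
ΔV = 1.9 million m³ = 1.9 × 10^6 m³
Sy = ΔV / (A × Δh) = 1.9 × 10^6 m³ / (5.568 × 10^5 m² × 12.6 m) = 0.2708

Sy ≈ 0.27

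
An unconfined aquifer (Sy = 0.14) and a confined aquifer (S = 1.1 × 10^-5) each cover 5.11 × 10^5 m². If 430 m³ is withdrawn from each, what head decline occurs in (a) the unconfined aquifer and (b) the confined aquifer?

Unconfined: Δh_u = ΔV/(Sy·A) = 430/(0.14 × 5.11 × 10^5) = 0.006011 m
Confined: Δh_c = ΔV/(S·A) = 430/(1.1 × 10^-5 × 5.11 × 10^5) = 76.5 m

Δh_u ≈ 0.00601 m; Δh_c ≈ 76.5 m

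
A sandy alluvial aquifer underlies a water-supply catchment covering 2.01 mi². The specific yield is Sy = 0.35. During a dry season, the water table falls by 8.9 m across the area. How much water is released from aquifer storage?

A = 2.01 mi² = 5.206 × 10^6 m²
ΔV = Sy × A × Δh = 0.35 × 5.206 × 10^6 m² × 8.9 m = 1.622 × 10^7 m³

ΔV ≈ 1.62 × 10^7 m³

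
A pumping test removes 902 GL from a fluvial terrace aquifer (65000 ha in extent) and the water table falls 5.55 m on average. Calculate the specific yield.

Sy ≈ 0.25

A = 65000 ha = 6.5 × 10^8 m²
ΔV = 902 GL = 9.02 × 10^8 m³
Sy = ΔV / (A × Δh) = 9.02 × 10^8 m³ / (6.5 × 10^8 m² × 5.55 m) = 0.25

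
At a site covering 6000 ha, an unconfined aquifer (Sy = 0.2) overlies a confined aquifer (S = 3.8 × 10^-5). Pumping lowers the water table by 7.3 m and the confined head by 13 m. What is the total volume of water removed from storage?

ΔV ≈ 8.76 × 10^7 m³

A = 6000 ha = 6 × 10^7 m²
Unconfined: ΔV_u = Sy × A × Δh_u = 0.2 × 6 × 10^7 × 7.3 = 8.76 × 10^7 m³
Confined: ΔV_c = S × A × Δh_c = 3.8 × 10^-5 × 6 × 10^7 × 13 = 29640 m³
Total ΔV = 8.76 × 10^7 + 29640 = 8.763 × 10^7 m³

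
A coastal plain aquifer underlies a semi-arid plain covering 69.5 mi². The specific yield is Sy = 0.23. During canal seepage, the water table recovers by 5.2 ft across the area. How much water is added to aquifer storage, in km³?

ΔV ≈ 0.0656 km³

A = 69.5 mi² = 1.8 × 10^8 m²
Δh = 5.2 ft = 1.585 m
ΔV = Sy × A × Δh = 0.23 × 1.8 × 10^8 m² × 1.585 m = 6.562 × 10^7 m³
ΔV = 6.562 × 10^7 m³ = 0.06562 km³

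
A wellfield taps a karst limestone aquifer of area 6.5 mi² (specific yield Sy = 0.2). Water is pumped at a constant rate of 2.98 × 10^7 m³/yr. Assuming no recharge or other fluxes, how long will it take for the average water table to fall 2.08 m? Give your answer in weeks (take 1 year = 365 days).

t ≈ 12.3 weeks

A = 6.5 mi² = 1.683 × 10^7 m²
ΔV = Sy × A × Δh = 0.2 × 1.683 × 10^7 × 2.08 = 7.003 × 10^6 m³
Q = 2.98 × 10^7 m³/yr = 81640 m³/d
t = ΔV / Q = 7.003 × 10^6 m³ / 81640 m³/d = 85.78 d
t = 85.78 d ≈ 12.25 weeks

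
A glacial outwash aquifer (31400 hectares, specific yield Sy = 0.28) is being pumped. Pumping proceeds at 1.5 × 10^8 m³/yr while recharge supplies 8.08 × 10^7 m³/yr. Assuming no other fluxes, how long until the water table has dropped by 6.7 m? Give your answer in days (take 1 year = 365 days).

t ≈ 3110 days

A = 31400 hectares = 3.14 × 10^8 m²
ΔV = Sy × A × Δh = 0.28 × 3.14 × 10^8 × 6.7 = 5.891 × 10^8 m³
Net withdrawal = 1.5 × 10^8 − 8.08 × 10^7 = 6.92 × 10^7 m³/yr = 1.896 × 10^5 m³/d
t = ΔV / Q = 5.891 × 10^8 m³ / 1.896 × 10^5 m³/d = 3107 d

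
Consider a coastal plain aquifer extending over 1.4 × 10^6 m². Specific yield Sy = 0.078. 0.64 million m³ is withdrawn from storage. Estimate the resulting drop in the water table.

ΔV = 0.64 million m³ = 6.4 × 10^5 m³
Δh = ΔV / (Sy × A) = 6.4 × 10^5 m³ / (0.078 × 1.4 × 10^6 m²) = 5.861 m

Δh ≈ 5.86 m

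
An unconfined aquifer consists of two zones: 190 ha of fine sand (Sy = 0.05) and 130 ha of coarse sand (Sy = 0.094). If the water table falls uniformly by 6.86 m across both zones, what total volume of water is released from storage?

ΔV ≈ 1.49 × 10^6 m³

A₁ = 190 ha = 1.9 × 10^6 m²; A₂ = 130 ha = 1.3 × 10^6 m²
ΔV₁ = 0.05 × 1.9 × 10^6 × 6.86 = 6.517 × 10^5 m³
ΔV₂ = 0.094 × 1.3 × 10^6 × 6.86 = 8.383 × 10^5 m³
ΔV = ΔV₁ + ΔV₂ = 1.49 × 10^6 m³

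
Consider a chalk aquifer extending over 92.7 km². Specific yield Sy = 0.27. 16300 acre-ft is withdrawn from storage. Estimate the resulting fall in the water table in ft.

Δh ≈ 2.64 ft

A = 92.7 km² = 9.27 × 10^7 m²
ΔV = 16300 acre-ft = 2.011 × 10^7 m³
Δh = ΔV / (Sy × A) = 2.011 × 10^7 m³ / (0.27 × 9.27 × 10^7 m²) = 0.8033 m
Δh = 0.8033 m = 2.635 ft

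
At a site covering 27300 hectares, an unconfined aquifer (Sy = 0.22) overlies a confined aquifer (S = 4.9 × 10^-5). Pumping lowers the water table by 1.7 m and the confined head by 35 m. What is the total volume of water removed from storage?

ΔV ≈ 1.03 × 10^8 m³

A = 27300 hectares = 2.73 × 10^8 m²
Unconfined: ΔV_u = Sy × A × Δh_u = 0.22 × 2.73 × 10^8 × 1.7 = 1.021 × 10^8 m³
Confined: ΔV_c = S × A × Δh_c = 4.9 × 10^-5 × 2.73 × 10^8 × 35 = 4.682 × 10^5 m³
Total ΔV = 1.021 × 10^8 + 4.682 × 10^5 = 1.026 × 10^8 m³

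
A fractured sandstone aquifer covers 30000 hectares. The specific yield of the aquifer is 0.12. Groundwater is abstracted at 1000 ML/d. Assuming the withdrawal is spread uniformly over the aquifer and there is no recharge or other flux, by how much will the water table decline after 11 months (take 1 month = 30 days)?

A = 30000 hectares = 3 × 10^8 m²
Q = 1000 ML/d = 1 × 10^6 m³/d
t = 11 months = 330 d
ΔV = Q × t = 1 × 10^6 m³/d × 330 d = 3.3 × 10^8 m³
Δh = ΔV / (Sy × A) = 3.3 × 10^8 / (0.12 × 3 × 10^8) = 9.167 m

Δh ≈ 9.17 m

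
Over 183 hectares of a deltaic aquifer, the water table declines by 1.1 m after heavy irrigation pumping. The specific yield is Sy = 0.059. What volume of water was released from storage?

ΔV ≈ 1.19 × 10^5 m³

A = 183 hectares = 1.83 × 10^6 m²
ΔV = Sy × A × Δh = 0.059 × 1.83 × 10^6 m² × 1.1 m = 1.188 × 10^5 m³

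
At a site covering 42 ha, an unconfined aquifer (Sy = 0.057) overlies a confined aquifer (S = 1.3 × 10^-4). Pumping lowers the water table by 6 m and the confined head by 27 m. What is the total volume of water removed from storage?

A = 42 ha = 4.2 × 10^5 m²
Unconfined: ΔV_u = Sy × A × Δh_u = 0.057 × 4.2 × 10^5 × 6 = 1.436 × 10^5 m³
Confined: ΔV_c = S × A × Δh_c = 1.3 × 10^-4 × 4.2 × 10^5 × 27 = 1474 m³
Total ΔV = 1.436 × 10^5 + 1474 = 1.451 × 10^5 m³

ΔV ≈ 1.45 × 10^5 m³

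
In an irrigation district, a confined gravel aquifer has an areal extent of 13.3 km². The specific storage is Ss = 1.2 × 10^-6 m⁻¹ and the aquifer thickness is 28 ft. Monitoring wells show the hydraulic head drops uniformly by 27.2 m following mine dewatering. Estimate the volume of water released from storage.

ΔV ≈ 3700 m³

b = 28 ft = 8.534 m
S = Ss × b = 1.2 × 10^-6 m⁻¹ × 8.534 m = 1.024 × 10^-5
A = 13.3 km² = 1.33 × 10^7 m²
ΔV = S × A × Δh = 1.024 × 10^-5 × 1.33 × 10^7 m² × 27.2 m = 3705 m³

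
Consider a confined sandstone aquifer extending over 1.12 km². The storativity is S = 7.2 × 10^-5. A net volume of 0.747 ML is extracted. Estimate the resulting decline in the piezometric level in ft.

Δh ≈ 30.4 ft

A = 1.12 km² = 1.12 × 10^6 m²
ΔV = 0.747 ML = 747 m³
Δh = ΔV / (S × A) = 747 m³ / (7.2 × 10^-5 × 1.12 × 10^6 m²) = 9.263 m
Δh = 9.263 m = 30.39 ft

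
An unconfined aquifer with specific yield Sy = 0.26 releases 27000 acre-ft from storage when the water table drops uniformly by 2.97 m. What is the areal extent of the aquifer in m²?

A ≈ 4.31 × 10^7 m²

ΔV = 27000 acre-ft = 3.33 × 10^7 m³
A = ΔV / (Sy × Δh) = 3.33 × 10^7 / (0.26 × 2.97) = 4.313 × 10^7 m²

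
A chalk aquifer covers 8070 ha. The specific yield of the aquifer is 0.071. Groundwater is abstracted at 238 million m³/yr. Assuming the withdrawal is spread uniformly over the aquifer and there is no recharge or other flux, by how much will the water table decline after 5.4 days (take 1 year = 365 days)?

A = 8070 ha = 8.07 × 10^7 m²
Q = 238 million m³/yr = 6.521 × 10^5 m³/d
ΔV = Q × t = 6.521 × 10^5 m³/d × 5.4 d = 3.521 × 10^6 m³
Δh = ΔV / (Sy × A) = 3.521 × 10^6 / (0.071 × 8.07 × 10^7) = 0.6145 m

Δh ≈ 0.615 m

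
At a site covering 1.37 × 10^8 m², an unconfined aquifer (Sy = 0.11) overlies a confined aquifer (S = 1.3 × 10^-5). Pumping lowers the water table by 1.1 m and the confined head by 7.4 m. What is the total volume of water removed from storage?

ΔV ≈ 1.66 × 10^7 m³

Unconfined: ΔV_u = Sy × A × Δh_u = 0.11 × 1.37 × 10^8 × 1.1 = 1.658 × 10^7 m³
Confined: ΔV_c = S × A × Δh_c = 1.3 × 10^-5 × 1.37 × 10^8 × 7.4 = 13180 m³
Total ΔV = 1.658 × 10^7 + 13180 = 1.659 × 10^7 m³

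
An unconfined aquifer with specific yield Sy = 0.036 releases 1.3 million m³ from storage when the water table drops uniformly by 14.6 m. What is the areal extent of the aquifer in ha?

A ≈ 247 ha

ΔV = 1.3 million m³ = 1.3 × 10^6 m³
A = ΔV / (Sy × Δh) = 1.3 × 10^6 / (0.036 × 14.6) = 2.473 × 10^6 m²
A = 2.473 × 10^6 m² = 247.3 ha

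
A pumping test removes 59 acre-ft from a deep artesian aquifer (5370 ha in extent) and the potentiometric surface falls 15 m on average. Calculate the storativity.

A = 5370 ha = 5.37 × 10^7 m²
ΔV = 59 acre-ft = 72780 m³
S = ΔV / (A × Δh) = 72780 m³ / (5.37 × 10^7 m² × 15 m) = 9.035 × 10^-5

S ≈ 9 × 10^-5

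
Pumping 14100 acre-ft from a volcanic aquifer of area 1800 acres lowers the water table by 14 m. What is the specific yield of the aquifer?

A = 1800 acres = 7.284 × 10^6 m²
ΔV = 14100 acre-ft = 1.739 × 10^7 m³
Sy = ΔV / (A × Δh) = 1.739 × 10^7 m³ / (7.284 × 10^6 m² × 14 m) = 0.1705

Sy ≈ 0.17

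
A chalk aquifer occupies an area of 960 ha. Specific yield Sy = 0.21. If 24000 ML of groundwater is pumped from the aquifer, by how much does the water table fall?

Δh ≈ 11.9 m

A = 960 ha = 9.6 × 10^6 m²
ΔV = 24000 ML = 2.4 × 10^7 m³
Δh = ΔV / (Sy × A) = 2.4 × 10^7 m³ / (0.21 × 9.6 × 10^6 m²) = 11.9 m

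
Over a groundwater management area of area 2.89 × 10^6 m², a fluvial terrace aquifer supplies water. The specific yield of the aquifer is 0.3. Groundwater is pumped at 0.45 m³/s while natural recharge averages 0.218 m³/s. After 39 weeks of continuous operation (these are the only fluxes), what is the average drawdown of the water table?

Δh ≈ 6.31 m

Net abstraction = 0.45 − 0.218 = 0.232 m³/s
Q_net = 0.232 m³/s = 20040 m³/d
t = 39 weeks = 273 d
ΔV = Q × t = 20040 m³/d × 273 d = 5.472 × 10^6 m³
Δh = ΔV / (Sy × A) = 5.472 × 10^6 / (0.3 × 2.89 × 10^6) = 6.312 m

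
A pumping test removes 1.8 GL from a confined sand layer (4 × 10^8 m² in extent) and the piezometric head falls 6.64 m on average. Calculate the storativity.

ΔV = 1.8 GL = 1.8 × 10^6 m³
S = ΔV / (A × Δh) = 1.8 × 10^6 m³ / (4 × 10^8 m² × 6.64 m) = 6.777 × 10^-4

S ≈ 6.8 × 10^-4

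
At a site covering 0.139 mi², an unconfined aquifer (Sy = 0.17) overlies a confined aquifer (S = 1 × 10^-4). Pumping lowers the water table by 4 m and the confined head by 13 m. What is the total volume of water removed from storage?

ΔV ≈ 2.45 × 10^5 m³

A = 0.139 mi² = 3.6 × 10^5 m²
Unconfined: ΔV_u = Sy × A × Δh_u = 0.17 × 3.6 × 10^5 × 4 = 2.448 × 10^5 m³
Confined: ΔV_c = S × A × Δh_c = 1 × 10^-4 × 3.6 × 10^5 × 13 = 468 m³
Total ΔV = 2.448 × 10^5 + 468 = 2.453 × 10^5 m³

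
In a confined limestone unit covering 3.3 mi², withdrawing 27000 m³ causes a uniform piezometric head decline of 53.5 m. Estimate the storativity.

A = 3.3 mi² = 8.547 × 10^6 m²
S = ΔV / (A × Δh) = 27000 m³ / (8.547 × 10^6 m² × 53.5 m) = 5.905 × 10^-5

S ≈ 5.9 × 10^-5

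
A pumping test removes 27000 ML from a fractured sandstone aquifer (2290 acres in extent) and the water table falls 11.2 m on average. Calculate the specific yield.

A = 2290 acres = 9.267 × 10^6 m²
ΔV = 27000 ML = 2.7 × 10^7 m³
Sy = ΔV / (A × Δh) = 2.7 × 10^7 m³ / (9.267 × 10^6 m² × 11.2 m) = 0.2601

Sy ≈ 0.26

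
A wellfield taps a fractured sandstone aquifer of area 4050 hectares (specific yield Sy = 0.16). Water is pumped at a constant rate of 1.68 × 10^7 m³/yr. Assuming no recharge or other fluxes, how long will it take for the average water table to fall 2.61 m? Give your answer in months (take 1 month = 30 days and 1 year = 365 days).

A = 4050 hectares = 4.05 × 10^7 m²
ΔV = Sy × A × Δh = 0.16 × 4.05 × 10^7 × 2.61 = 1.691 × 10^7 m³
Q = 1.68 × 10^7 m³/yr = 46030 m³/d
t = ΔV / Q = 1.691 × 10^7 m³ / 46030 m³/d = 367.5 d
t = 367.5 d ≈ 12.25 months

t ≈ 12.2 months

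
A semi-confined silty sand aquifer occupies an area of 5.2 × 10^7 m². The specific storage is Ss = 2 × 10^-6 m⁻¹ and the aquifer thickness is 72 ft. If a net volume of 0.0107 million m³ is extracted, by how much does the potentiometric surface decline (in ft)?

Δh ≈ 15.4 ft

b = 72 ft = 21.95 m
S = Ss × b = 2 × 10^-6 m⁻¹ × 21.95 m = 4.389 × 10^-5
ΔV = 0.0107 million m³ = 10700 m³
Δh = ΔV / (S × A) = 10700 m³ / (4.389 × 10^-5 × 5.2 × 10^7 m²) = 4.688 m
Δh = 4.688 m = 15.38 ft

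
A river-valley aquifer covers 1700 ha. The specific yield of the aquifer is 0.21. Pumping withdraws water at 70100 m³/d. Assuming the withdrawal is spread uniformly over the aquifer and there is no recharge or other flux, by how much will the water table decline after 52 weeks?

A = 1700 ha = 1.7 × 10^7 m²
t = 52 weeks = 364 d
ΔV = Q × t = 70100 m³/d × 364 d = 2.552 × 10^7 m³
Δh = ΔV / (Sy × A) = 2.552 × 10^7 / (0.21 × 1.7 × 10^7) = 7.147 m

Δh ≈ 7.15 m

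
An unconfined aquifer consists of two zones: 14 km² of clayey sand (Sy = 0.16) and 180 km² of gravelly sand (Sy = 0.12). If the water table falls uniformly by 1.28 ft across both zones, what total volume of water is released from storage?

A₁ = 14 km² = 1.4 × 10^7 m²; A₂ = 180 km² = 1.8 × 10^8 m²
Δh = 1.28 ft = 0.3901 m
ΔV₁ = 0.16 × 1.4 × 10^7 × 0.3901 = 8.739 × 10^5 m³
ΔV₂ = 0.12 × 1.8 × 10^8 × 0.3901 = 8.427 × 10^6 m³
ΔV = ΔV₁ + ΔV₂ = 9.301 × 10^6 m³

ΔV ≈ 9.3 × 10^6 m³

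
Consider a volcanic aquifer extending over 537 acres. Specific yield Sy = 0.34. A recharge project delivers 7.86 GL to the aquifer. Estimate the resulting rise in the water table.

Δh ≈ 10.6 m

A = 537 acres = 2.173 × 10^6 m²
ΔV = 7.86 GL = 7.86 × 10^6 m³
Δh = ΔV / (Sy × A) = 7.86 × 10^6 m³ / (0.34 × 2.173 × 10^6 m²) = 10.64 m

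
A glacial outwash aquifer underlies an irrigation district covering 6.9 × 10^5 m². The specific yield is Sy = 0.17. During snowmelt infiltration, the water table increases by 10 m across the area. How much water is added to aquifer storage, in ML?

ΔV ≈ 1170 ML

ΔV = Sy × A × Δh = 0.17 × 6.9 × 10^5 m² × 10 m = 1.173 × 10^6 m³
ΔV = 1.173 × 10^6 m³ = 1173 ML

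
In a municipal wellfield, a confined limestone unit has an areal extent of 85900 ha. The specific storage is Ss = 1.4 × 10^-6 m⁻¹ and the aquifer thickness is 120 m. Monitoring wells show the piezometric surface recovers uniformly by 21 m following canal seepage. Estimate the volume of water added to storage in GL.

S = Ss × b = 1.4 × 10^-6 m⁻¹ × 120 m = 1.68 × 10^-4
A = 85900 ha = 8.59 × 10^8 m²
ΔV = S × A × Δh = 1.68 × 10^-4 × 8.59 × 10^8 m² × 21 m = 3.031 × 10^6 m³
ΔV = 3.031 × 10^6 m³ = 3.031 GL

ΔV ≈ 3.03 GL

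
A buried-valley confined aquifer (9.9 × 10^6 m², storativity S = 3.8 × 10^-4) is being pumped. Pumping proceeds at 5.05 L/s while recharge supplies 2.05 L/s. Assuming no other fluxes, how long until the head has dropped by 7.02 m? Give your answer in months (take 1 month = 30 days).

ΔV = S × A × Δh = 3.8 × 10^-4 × 9.9 × 10^6 × 7.02 = 26410 m³
Net withdrawal = 5.05 − 2.05 = 3 L/s = 259.2 m³/d
t = ΔV / Q = 26410 m³ / 259.2 m³/d = 101.9 d
t = 101.9 d ≈ 3.396 months

t ≈ 3.4 months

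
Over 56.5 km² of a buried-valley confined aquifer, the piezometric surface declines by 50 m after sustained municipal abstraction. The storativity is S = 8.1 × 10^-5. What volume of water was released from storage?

ΔV ≈ 2.29 × 10^5 m³

A = 56.5 km² = 5.65 × 10^7 m²
ΔV = S × A × Δh = 8.1 × 10^-5 × 5.65 × 10^7 m² × 50 m = 2.288 × 10^5 m³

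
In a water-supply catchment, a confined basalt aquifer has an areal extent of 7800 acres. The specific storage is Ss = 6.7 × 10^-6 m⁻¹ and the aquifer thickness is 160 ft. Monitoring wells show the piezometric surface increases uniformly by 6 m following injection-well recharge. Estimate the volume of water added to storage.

b = 160 ft = 48.77 m
S = Ss × b = 6.7 × 10^-6 m⁻¹ × 48.77 m = 3.267 × 10^-4
A = 7800 acres = 3.157 × 10^7 m²
ΔV = S × A × Δh = 3.267 × 10^-4 × 3.157 × 10^7 m² × 6 m = 61880 m³

ΔV ≈ 61900 m³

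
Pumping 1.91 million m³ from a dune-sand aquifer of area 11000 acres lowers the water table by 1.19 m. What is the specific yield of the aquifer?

Sy ≈ 0.036

A = 11000 acres = 4.452 × 10^7 m²
ΔV = 1.91 million m³ = 1.91 × 10^6 m³
Sy = ΔV / (A × Δh) = 1.91 × 10^6 m³ / (4.452 × 10^7 m² × 1.19 m) = 0.03606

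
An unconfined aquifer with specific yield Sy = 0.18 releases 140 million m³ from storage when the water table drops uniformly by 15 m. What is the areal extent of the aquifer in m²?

A ≈ 5.19 × 10^7 m²

ΔV = 140 million m³ = 1.4 × 10^8 m³
A = ΔV / (Sy × Δh) = 1.4 × 10^8 / (0.18 × 15) = 5.185 × 10^7 m²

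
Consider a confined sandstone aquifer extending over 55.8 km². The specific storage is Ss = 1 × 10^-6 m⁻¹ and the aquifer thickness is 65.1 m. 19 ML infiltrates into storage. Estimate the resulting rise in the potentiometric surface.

Δh ≈ 5.23 m

S = Ss × b = 1 × 10^-6 m⁻¹ × 65.1 m = 6.51 × 10^-5
A = 55.8 km² = 5.58 × 10^7 m²
ΔV = 19 ML = 19000 m³
Δh = ΔV / (S × A) = 19000 m³ / (6.51 × 10^-5 × 5.58 × 10^7 m²) = 5.23 m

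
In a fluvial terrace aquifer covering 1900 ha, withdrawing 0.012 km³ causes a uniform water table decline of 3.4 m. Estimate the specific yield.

Sy ≈ 0.19

A = 1900 ha = 1.9 × 10^7 m²
ΔV = 0.012 km³ = 1.2 × 10^7 m³
Sy = ΔV / (A × Δh) = 1.2 × 10^7 m³ / (1.9 × 10^7 m² × 3.4 m) = 0.1858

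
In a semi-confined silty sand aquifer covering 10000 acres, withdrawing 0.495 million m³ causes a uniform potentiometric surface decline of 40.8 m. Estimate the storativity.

S ≈ 3 × 10^-4

A = 10000 acres = 4.047 × 10^7 m²
ΔV = 0.495 million m³ = 4.95 × 10^5 m³
S = ΔV / (A × Δh) = 4.95 × 10^5 m³ / (4.047 × 10^7 m² × 40.8 m) = 2.998 × 10^-4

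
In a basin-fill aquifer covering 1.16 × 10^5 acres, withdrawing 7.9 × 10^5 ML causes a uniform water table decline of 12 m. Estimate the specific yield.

Sy ≈ 0.14

A = 1.16 × 10^5 acres = 4.694 × 10^8 m²
ΔV = 7.9 × 10^5 ML = 7.9 × 10^8 m³
Sy = ΔV / (A × Δh) = 7.9 × 10^8 m³ / (4.694 × 10^8 m² × 12 m) = 0.1402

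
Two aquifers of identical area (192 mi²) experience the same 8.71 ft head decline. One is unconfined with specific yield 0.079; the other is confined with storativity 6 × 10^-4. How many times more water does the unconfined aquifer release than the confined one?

ΔV_u / ΔV_c ≈ 132

A = 192 mi² = 4.973 × 10^8 m²
Δh = 8.71 ft = 2.655 m
Unconfined: ΔV_u = Sy × A × Δh = 0.079 × 4.973 × 10^8 × 2.655 = 1.043 × 10^8 m³
Confined: ΔV_c = S × A × Δh = 6 × 10^-4 × 4.973 × 10^8 × 2.655 = 7.921 × 10^5 m³
Ratio = ΔV_u / ΔV_c = Sy / S = 0.079 / 6 × 10^-4 = 131.7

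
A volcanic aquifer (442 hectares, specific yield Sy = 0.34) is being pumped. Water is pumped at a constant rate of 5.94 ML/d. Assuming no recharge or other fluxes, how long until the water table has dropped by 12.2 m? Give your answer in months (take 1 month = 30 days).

A = 442 hectares = 4.42 × 10^6 m²
ΔV = Sy × A × Δh = 0.34 × 4.42 × 10^6 × 12.2 = 1.833 × 10^7 m³
Q = 5.94 ML/d = 5940 m³/d
t = ΔV / Q = 1.833 × 10^7 m³ / 5940 m³/d = 3087 d
t = 3087 d ≈ 102.9 months

t ≈ 103 months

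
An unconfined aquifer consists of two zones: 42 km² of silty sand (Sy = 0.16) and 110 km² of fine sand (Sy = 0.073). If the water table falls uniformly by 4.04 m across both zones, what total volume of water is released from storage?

A₁ = 42 km² = 4.2 × 10^7 m²; A₂ = 110 km² = 1.1 × 10^8 m²
ΔV₁ = 0.16 × 4.2 × 10^7 × 4.04 = 2.715 × 10^7 m³
ΔV₂ = 0.073 × 1.1 × 10^8 × 4.04 = 3.244 × 10^7 m³
ΔV = ΔV₁ + ΔV₂ = 5.959 × 10^7 m³

ΔV ≈ 5.96 × 10^7 m³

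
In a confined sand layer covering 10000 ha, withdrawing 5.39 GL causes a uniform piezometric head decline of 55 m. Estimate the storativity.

A = 10000 ha = 1 × 10^8 m²
ΔV = 5.39 GL = 5.39 × 10^6 m³
S = ΔV / (A × Δh) = 5.39 × 10^6 m³ / (1 × 10^8 m² × 55 m) = 9.8 × 10^-4

S ≈ 9.8 × 10^-4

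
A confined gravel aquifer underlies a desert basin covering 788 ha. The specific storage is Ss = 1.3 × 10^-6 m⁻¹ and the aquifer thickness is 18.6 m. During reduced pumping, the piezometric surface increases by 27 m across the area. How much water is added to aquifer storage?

ΔV ≈ 5140 m³

S = Ss × b = 1.3 × 10^-6 m⁻¹ × 18.6 m = 2.418 × 10^-5
A = 788 ha = 7.88 × 10^6 m²
ΔV = S × A × Δh = 2.418 × 10^-5 × 7.88 × 10^6 m² × 27 m = 5145 m³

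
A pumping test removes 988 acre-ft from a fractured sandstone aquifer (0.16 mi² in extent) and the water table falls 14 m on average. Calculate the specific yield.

Sy ≈ 0.21

A = 0.16 mi² = 4.144 × 10^5 m²
ΔV = 988 acre-ft = 1.219 × 10^6 m³
Sy = ΔV / (A × Δh) = 1.219 × 10^6 m³ / (4.144 × 10^5 m² × 14 m) = 0.2101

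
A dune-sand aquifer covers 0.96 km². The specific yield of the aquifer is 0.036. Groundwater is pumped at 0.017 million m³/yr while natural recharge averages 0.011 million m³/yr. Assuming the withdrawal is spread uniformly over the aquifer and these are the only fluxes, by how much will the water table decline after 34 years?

Δh ≈ 5.9 m

A = 0.96 km² = 9.6 × 10^5 m²
Net abstraction = 0.017 − 0.011 = 0.006 million m³/yr
Q_net = 0.006 million m³/yr = 16.44 m³/d
t = 34 years = 12410 d
ΔV = Q × t = 16.44 m³/d × 12410 d = 2.04 × 10^5 m³
Δh = ΔV / (Sy × A) = 2.04 × 10^5 / (0.036 × 9.6 × 10^5) = 5.903 m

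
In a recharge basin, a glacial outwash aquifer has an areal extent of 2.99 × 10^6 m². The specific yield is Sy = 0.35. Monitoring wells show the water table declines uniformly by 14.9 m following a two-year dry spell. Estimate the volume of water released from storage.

ΔV = Sy × A × Δh = 0.35 × 2.99 × 10^6 m² × 14.9 m = 1.559 × 10^7 m³

ΔV ≈ 1.56 × 10^7 m³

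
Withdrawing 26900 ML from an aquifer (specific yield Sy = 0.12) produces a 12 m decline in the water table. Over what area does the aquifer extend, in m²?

ΔV = 26900 ML = 2.69 × 10^7 m³
A = ΔV / (Sy × Δh) = 2.69 × 10^7 / (0.12 × 12) = 1.868 × 10^7 m²

A ≈ 1.87 × 10^7 m²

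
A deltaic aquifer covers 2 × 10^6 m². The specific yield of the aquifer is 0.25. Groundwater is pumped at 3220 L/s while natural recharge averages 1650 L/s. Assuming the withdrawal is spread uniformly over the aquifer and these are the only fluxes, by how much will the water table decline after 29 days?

Δh ≈ 7.87 m

Net abstraction = 3220 − 1650 = 1570 L/s
Q_net = 1570 L/s = 1.356 × 10^5 m³/d
ΔV = Q × t = 1.356 × 10^5 m³/d × 29 d = 3.934 × 10^6 m³
Δh = ΔV / (Sy × A) = 3.934 × 10^6 / (0.25 × 2 × 10^6) = 7.868 m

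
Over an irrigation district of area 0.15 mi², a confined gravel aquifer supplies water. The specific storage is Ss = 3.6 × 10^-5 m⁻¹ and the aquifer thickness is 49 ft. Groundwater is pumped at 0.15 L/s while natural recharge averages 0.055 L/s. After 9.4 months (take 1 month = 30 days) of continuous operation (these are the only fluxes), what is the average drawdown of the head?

Δh ≈ 11.1 m

b = 49 ft = 14.94 m
S = Ss × b = 3.6 × 10^-5 m⁻¹ × 14.94 m = 5.377 × 10^-4
A = 0.15 mi² = 3.885 × 10^5 m²
Net abstraction = 0.15 − 0.055 = 0.095 L/s
Q_net = 0.095 L/s = 8.208 m³/d
t = 9.4 months = 282 d
ΔV = Q × t = 8.208 m³/d × 282 d = 2315 m³
Δh = ΔV / (S × A) = 2315 / (5.377 × 10^-4 × 3.885 × 10^5) = 11.08 m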